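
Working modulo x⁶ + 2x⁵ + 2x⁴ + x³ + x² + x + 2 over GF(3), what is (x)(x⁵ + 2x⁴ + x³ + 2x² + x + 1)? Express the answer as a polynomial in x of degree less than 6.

2x^4 + x^3 + 1

Multiply in GF(3)[x]: (x)·(x⁵ + 2x⁴ + x³ + 2x² + x + 1) = x⁶ + 2x⁵ + x⁴ + 2x³ + x² + x.
Reduce using x⁶ ≡ x⁵ + x⁴ + 2x³ + 2x² + 2x + 1 (mod x⁶ + 2x⁵ + 2x⁴ + x³ + x² + x + 2).
Reduced: 2x⁴ + x³ + 1.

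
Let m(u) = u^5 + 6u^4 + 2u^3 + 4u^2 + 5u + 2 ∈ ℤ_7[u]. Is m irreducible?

No

Check for roots in ℤ_7: m(0) = 2; m(1) = 6; m(2) = 4; m(3) = 3; m(4) = 2; m(5) = 0 → root; m(6) = 4.
m(5) = 0, so (u − 5) divides m(u); m is reducible.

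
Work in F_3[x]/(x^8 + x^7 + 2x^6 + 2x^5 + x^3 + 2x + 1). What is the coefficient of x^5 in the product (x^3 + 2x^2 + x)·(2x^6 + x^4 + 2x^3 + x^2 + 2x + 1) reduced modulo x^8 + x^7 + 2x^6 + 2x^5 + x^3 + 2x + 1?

2

Multiply in F_3[x]: (x^3 + 2x^2 + x)·(2x^6 + x^4 + 2x^3 + x^2 + 2x + 1) = 2x^9 + x^8 + x^6 + x^2 + x.
Reduce using x^8 ≡ 2x^7 + x^6 + x^5 + 2x^3 + x + 2 (mod x^8 + x^7 + 2x^6 + 2x^5 + x^3 + 2x + 1).
Reduced: 2x^6 + 2x^5 + x^4 + x^3 + x + 1.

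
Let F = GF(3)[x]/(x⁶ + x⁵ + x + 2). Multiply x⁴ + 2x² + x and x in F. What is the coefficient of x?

0

Multiply in GF(3)[x]: (x⁴ + 2x² + x)·(x) = x⁵ + 2x³ + x².
Reduced: x⁵ + 2x³ + x².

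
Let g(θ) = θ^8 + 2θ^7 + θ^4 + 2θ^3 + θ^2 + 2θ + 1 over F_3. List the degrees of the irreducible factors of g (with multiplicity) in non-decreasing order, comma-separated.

Roots in F_3: g(0) = 1; g(1) = 1; g(2) = 1.
Complete factorization: g(θ) = (θ^8 + 2θ^7 + θ^4 + 2θ^3 + θ^2 + 2θ + 1).
Factor degrees with multiplicity: 8 = 8.

8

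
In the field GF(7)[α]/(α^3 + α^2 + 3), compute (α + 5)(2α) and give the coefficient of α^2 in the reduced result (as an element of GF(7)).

Multiply in GF(7)[α]: (α + 5)·(2α) = 2α^2 + 3α.
Reduced: 2α^2 + 3α.

2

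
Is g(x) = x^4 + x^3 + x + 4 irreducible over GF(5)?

No

Check for roots in GF(5): g(0) = 4; g(1) = 2; g(2) = 0 → root; g(3) = 0 → root; g(4) = 3.
g(2) = 0, so (x − 2) divides g(x); g is reducible.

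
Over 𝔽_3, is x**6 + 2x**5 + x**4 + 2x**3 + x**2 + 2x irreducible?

Write m(x) = x**6 + 2x**5 + x**4 + 2x**3 + x**2 + 2x.
Check for roots in 𝔽_3: m(0) = 0 → root; m(1) = 0 → root; m(2) = 0 → root.
m(0) = 0, so (x) divides m(x); m is reducible.

No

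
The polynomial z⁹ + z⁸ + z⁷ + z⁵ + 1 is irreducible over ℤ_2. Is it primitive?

Write f(z) = z⁹ + z⁸ + z⁷ + z⁵ + 1.
|GF(2^9)^×| = 2^9 − 1 = 511. Prime factorization: 511 = 7·73.
f is primitive ⇔ z has order 511 in GF(2)[z]/(f), i.e. z^(511/q) ≠ 1 for each prime q | 511.
z^(73) mod f = 1
z^(7) mod f = z⁷.
Since z^(73) = 1, the order of z divides 73 < 511; not primitive.

No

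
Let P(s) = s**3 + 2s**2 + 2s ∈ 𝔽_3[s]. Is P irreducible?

No

Check for roots in 𝔽_3: P(0) = 0 → root; P(1) = 2; P(2) = 2.
P(0) = 0, so (s) divides P(s); P is reducible.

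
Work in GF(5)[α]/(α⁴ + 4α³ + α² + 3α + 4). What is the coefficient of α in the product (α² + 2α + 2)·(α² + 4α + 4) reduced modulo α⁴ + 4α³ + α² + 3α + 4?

3

Multiply in GF(5)[α]: (α² + 2α + 2)·(α² + 4α + 4) = α⁴ + α³ + 4α² + α + 3.
Reduce using α⁴ ≡ α³ + 4α² + 2α + 1 (mod α⁴ + 4α³ + α² + 3α + 4).
Reduced: 2α³ + 3α² + 3α + 4.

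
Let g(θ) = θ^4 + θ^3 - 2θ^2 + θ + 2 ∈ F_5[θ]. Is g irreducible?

Check for roots in F_5: g(0) = 2; g(1) = 3; g(2) = 0 → root; g(3) = 0 → root; g(4) = 4.
g(2) = 0, so (θ − 2) divides g(θ); g is reducible.

No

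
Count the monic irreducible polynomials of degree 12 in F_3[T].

By the necklace-counting formula, N_3(12) = (1/12) Σ_{d|12} μ(12/d)·3^d.
Divisors of 12: 1, 2, 3, 4, 6, 12; μ(12/d) for each: 0, 1, 0, -1, -1, 1.
Σ = 3^2 − 3^4 − 3^6 + 3^12 = 530640.
N = 530640/12 = 44220.

44220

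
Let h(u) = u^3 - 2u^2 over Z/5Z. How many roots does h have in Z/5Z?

2

Evaluate at each of the 5 elements of Z/5Z:
h(0) = 0 → root; h(1) = 4; h(2) = 0 → root; h(3) = 4; h(4) = 2.
Roots: {0, 2}.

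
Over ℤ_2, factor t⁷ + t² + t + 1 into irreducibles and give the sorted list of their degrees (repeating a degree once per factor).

Write f(t) = t⁷ + t² + t + 1.
Roots in ℤ_2: f(0) = 1; f(1) = 0 → root.
Linear factors from roots: (t + 1).
Complete factorization: f(t) = (t + 1)^3·(t⁴ + t³ + 1).
Factor degrees with multiplicity: 1 + 1 + 1 + 4 = 7.

1, 1, 1, 4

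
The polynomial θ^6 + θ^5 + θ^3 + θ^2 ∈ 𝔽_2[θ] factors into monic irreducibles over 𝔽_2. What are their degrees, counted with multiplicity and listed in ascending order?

1, 1, 1, 1, 2

Write h(θ) = θ^6 + θ^5 + θ^3 + θ^2.
Roots in 𝔽_2: h(0) = 0 → root; h(1) = 0 → root.
Linear factors from roots: (θ), (θ + 1).
Complete factorization: h(θ) = (θ)^2·(θ + 1)^2·(θ^2 + θ + 1).
Factor degrees with multiplicity: 1 + 1 + 1 + 1 + 2 = 6.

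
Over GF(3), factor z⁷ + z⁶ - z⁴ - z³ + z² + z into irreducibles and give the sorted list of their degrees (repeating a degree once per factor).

Write f(z) = z⁷ + z⁶ - z⁴ - z³ + z² + z.
Roots in GF(3): f(0) = 0 → root; f(1) = 2; f(2) = 0 → root.
Linear factors from roots: (z), (z + 1).
Complete factorization: f(z) = (z)·(z + 1)·(z² + z - 1)·(z³ - z² - z - 1).
Factor degrees with multiplicity: 1 + 1 + 2 + 3 = 7.

1, 1, 2, 3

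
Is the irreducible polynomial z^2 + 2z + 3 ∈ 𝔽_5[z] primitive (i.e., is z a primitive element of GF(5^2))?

Write f(z) = z^2 + 2z + 3.
|GF(5^2)^×| = 5^2 − 1 = 24. Prime factorization: 24 = 2^3·3.
f is primitive ⇔ z has order 24 in GF(5)[z]/(f), i.e. z^(24/q) ≠ 1 for each prime q | 24.
z^(12) mod f = 4.
z^(8) mod f = 4z + 1.
None equal 1, so z has full order 24; f is primitive.

Yes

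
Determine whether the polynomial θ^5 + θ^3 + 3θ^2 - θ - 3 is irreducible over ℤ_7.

Write h(θ) = θ^5 + θ^3 + 3θ^2 - θ - 3.
Check for roots in ℤ_7: h(0) = 4; h(1) = 1; h(2) = 5; h(3) = 4; h(4) = 2; h(5) = 6; h(6) = 6.
No roots, so no linear factors.
Degree-2 irreducible divisors: test the 21 monic irreducibles of degree 2 over GF(7).
None of them divide h (all give nonzero remainder).
No irreducible factor of degree ≤ 2 exists, so h is irreducible over GF(7).

Yes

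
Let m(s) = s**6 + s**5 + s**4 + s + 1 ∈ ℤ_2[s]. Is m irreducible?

Check for roots in ℤ_2: m(0) = 1; m(1) = 1.
No roots, so no linear factors.
Monic irreducibles of degree 2 over GF(2): s**2 + s + 1.
None of them divide m (all give nonzero remainder).
Monic irreducibles of degree 3 over GF(2): s**3 + s + 1, s**3 + s**2 + 1.
None of them divide m (all give nonzero remainder).
No irreducible factor of degree ≤ 3 exists, so m is irreducible over GF(2).

Yes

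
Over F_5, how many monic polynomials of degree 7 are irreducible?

By the necklace-counting formula, N_5(7) = (1/7) Σ_{d|7} μ(7/d)·5^d.
Divisors of 7: 1, 7; μ(7/d) for each: -1, 1.
Σ = − 5^1 + 5^7 = 78120.
N = 78120/7 = 11160.

11160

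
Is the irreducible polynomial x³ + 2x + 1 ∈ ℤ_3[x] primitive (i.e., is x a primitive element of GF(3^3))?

Write f(x) = x³ + 2x + 1.
|GF(3^3)^×| = 3^3 − 1 = 26. Prime factorization: 26 = 2·13.
f is primitive ⇔ x has order 26 in GF(3)[x]/(f), i.e. x^(26/q) ≠ 1 for each prime q | 26.
x^(13) mod f = 2.
x^(2) mod f = x².
None equal 1, so x has full order 26; f is primitive.

Yes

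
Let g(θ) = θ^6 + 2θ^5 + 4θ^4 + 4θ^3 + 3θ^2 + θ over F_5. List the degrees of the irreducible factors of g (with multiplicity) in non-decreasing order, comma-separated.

Roots in F_5: g(0) = 0 → root; g(1) = 0 → root; g(2) = 3; g(3) = 2; g(4) = 1.
Linear factors from roots: (θ), (θ + 4).
Complete factorization: g(θ) = (θ)·(θ + 4)·(θ^2 + θ + 1)·(θ^2 + 2θ + 4).
Factor degrees with multiplicity: 1 + 1 + 2 + 2 = 6.

1, 1, 2, 2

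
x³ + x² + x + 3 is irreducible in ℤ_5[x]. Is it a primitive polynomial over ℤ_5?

Write f(x) = x³ + x² + x + 3.
|GF(5^3)^×| = 5^3 − 1 = 124. Prime factorization: 124 = 2^2·31.
f is primitive ⇔ x has order 124 in GF(5)[x]/(f), i.e. x^(124/q) ≠ 1 for each prime q | 124.
x^(62) mod f = 4.
x^(4) mod f = 3x + 3.
None equal 1, so x has full order 124; f is primitive.

Yes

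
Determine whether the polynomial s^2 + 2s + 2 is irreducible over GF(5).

No

Write h(s) = s^2 + 2s + 2.
Check for roots in GF(5): h(0) = 2; h(1) = 0 → root; h(2) = 0 → root; h(3) = 2; h(4) = 1.
h(1) = 0, so (s − 1) divides h(s); h is reducible.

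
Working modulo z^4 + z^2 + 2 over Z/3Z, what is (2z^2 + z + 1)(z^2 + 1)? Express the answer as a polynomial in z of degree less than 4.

Multiply in Z/3Z[z]: (2z^2 + z + 1)·(z^2 + 1) = 2z^4 + z^3 + z + 1.
Reduce using z^4 ≡ 2z^2 + 1 (mod z^4 + z^2 + 2).
Reduced: z^3 + z^2 + z.

z^3 + z^2 + z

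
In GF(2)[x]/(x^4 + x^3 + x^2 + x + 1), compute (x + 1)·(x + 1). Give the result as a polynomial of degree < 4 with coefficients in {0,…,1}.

x^2 + 1

Multiply in GF(2)[x]: (x + 1)·(x + 1) = x^2 + 1.
Reduced: x^2 + 1.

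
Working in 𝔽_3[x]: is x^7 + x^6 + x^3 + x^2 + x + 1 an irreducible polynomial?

No

Write g(x) = x^7 + x^6 + x^3 + x^2 + x + 1.
Check for roots in 𝔽_3: g(0) = 1; g(1) = 0 → root; g(2) = 0 → root.
g(1) = 0, so (x − 1) divides g(x); g is reducible.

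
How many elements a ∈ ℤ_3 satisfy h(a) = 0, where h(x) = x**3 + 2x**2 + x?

Evaluate at each of the 3 elements of ℤ_3:
h(0) = 0 → root; h(1) = 1; h(2) = 0 → root.
Roots: {0, 2}.

2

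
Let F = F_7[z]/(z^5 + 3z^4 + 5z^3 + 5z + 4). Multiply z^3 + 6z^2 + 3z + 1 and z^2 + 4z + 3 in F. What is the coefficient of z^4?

0

Multiply in F_7[z]: (z^3 + 6z^2 + 3z + 1)·(z^2 + 4z + 3) = z^5 + 3z^4 + 2z^3 + 3z^2 + 6z + 3.
Reduce using z^5 ≡ 4z^4 + 2z^3 + 2z + 3 (mod z^5 + 3z^4 + 5z^3 + 5z + 4).
Reduced: 4z^3 + 3z^2 + z + 6.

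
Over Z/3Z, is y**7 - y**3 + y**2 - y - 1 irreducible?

Write g(y) = y**7 - y**3 + y**2 - y - 1.
Check for roots in Z/3Z: g(0) = 2; g(1) = 2; g(2) = 1.
No roots, so no linear factors.
Monic irreducibles of degree 2 over GF(3): y**2 + 1, y**2 + y - 1, y**2 - y - 1.
None of them divide g (all give nonzero remainder).
Degree-3 irreducible divisors: test the 8 monic irreducibles of degree 3 over GF(3).
None of them divide g (all give nonzero remainder).
No irreducible factor of degree ≤ 3 exists, so g is irreducible over GF(3).

Yes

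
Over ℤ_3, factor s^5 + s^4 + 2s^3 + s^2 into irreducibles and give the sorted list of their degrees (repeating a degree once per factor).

1, 1, 3

Write h(s) = s^5 + s^4 + 2s^3 + s^2.
Roots in ℤ_3: h(0) = 0 → root; h(1) = 2; h(2) = 2.
Linear factors from roots: (s).
Complete factorization: h(s) = (s)^2·(s^3 + s^2 + 2s + 1).
Factor degrees with multiplicity: 1 + 1 + 3 = 5.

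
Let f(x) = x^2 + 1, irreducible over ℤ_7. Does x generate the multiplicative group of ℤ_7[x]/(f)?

|GF(7^2)^×| = 7^2 − 1 = 48. Prime factorization: 48 = 2^4·3.
f is primitive ⇔ x has order 48 in GF(7)[x]/(f), i.e. x^(48/q) ≠ 1 for each prime q | 48.
x^(24) mod f = 1
x^(16) mod f = 1
Since x^(24) = 1, the order of x divides 24 < 48; not primitive.

No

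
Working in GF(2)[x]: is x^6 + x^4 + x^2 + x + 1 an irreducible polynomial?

Yes

Write h(x) = x^6 + x^4 + x^2 + x + 1.
Check for roots in GF(2): h(0) = 1; h(1) = 1.
No roots, so no linear factors.
Monic irreducibles of degree 2 over GF(2): x^2 + x + 1.
None of them divide h (all give nonzero remainder).
Monic irreducibles of degree 3 over GF(2): x^3 + x + 1, x^3 + x^2 + 1.
None of them divide h (all give nonzero remainder).
No irreducible factor of degree ≤ 3 exists, so h is irreducible over GF(2).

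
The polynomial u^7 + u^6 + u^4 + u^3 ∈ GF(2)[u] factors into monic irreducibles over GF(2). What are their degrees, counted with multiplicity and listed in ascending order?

Write f(u) = u^7 + u^6 + u^4 + u^3.
Roots in GF(2): f(0) = 0 → root; f(1) = 0 → root.
Linear factors from roots: (u), (u + 1).
Complete factorization: f(u) = (u + 1)^2·(u)^3·(u^2 + u + 1).
Factor degrees with multiplicity: 1 + 1 + 1 + 1 + 1 + 2 = 7.

1, 1, 1, 1, 1, 2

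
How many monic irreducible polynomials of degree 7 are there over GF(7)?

117648

Gauss's count: N_{7}(7) = (1/7) Σ_{d|7} μ(7/d)·7^d.
Divisors of 7: 1, 7; μ(7/d) for each: -1, 1.
Σ = − 7^1 + 7^7 = 823536.
N = 823536/7 = 117648.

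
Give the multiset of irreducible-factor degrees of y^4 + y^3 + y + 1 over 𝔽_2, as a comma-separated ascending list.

1, 1, 2

Write g(y) = y^4 + y^3 + y + 1.
Roots in 𝔽_2: g(0) = 1; g(1) = 0 → root.
Linear factors from roots: (y + 1).
Complete factorization: g(y) = (y + 1)^2·(y^2 + y + 1).
Factor degrees with multiplicity: 1 + 1 + 2 = 4.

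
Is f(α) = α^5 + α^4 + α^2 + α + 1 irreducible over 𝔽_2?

Yes

Check for roots in 𝔽_2: f(0) = 1; f(1) = 1.
No roots, so no linear factors.
Monic irreducibles of degree 2 over GF(2): α^2 + α + 1.
None of them divide f (all give nonzero remainder).
No irreducible factor of degree ≤ 2 exists, so f is irreducible over GF(2).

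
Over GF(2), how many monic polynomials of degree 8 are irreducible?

30

Gauss's count: N_{2}(8) = (1/8) Σ_{d|8} μ(8/d)·2^d.
Divisors of 8: 1, 2, 4, 8; μ(8/d) for each: 0, 0, -1, 1.
Σ = − 2^4 + 2^8 = 240.
N = 240/8 = 30.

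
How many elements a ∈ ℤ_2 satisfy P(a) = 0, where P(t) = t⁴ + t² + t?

1

Evaluate at each of the 2 elements of ℤ_2:
P(0) = 0 → root; P(1) = 1.
Roots: {0}.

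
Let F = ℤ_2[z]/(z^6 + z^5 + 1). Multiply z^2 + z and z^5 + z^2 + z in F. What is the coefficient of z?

Multiply in ℤ_2[z]: (z^2 + z)·(z^5 + z^2 + z) = z^7 + z^6 + z^4 + z^2.
Reduce using z^6 ≡ z^5 + 1 (mod z^6 + z^5 + 1).
Reduced: z^4 + z^2 + z.

1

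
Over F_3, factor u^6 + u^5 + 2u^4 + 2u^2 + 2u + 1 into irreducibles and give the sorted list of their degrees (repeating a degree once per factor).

Write h(u) = u^6 + u^5 + 2u^4 + 2u^2 + 2u + 1.
Roots in F_3: h(0) = 1; h(1) = 0 → root; h(2) = 0 → root.
Linear factors from roots: (u + 2), (u + 1).
Complete factorization: h(u) = (u + 1)·(u + 2)·(u^2 + 1)·(u^2 + u + 2).
Factor degrees with multiplicity: 1 + 1 + 2 + 2 = 6.

1, 1, 2, 2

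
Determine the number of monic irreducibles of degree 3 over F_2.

2

The number of monic irreducibles of degree 3 over GF(2) is (1/3)·Σ_{d∣3} μ(3/d) 2^d.
Divisors of 3: 1, 3; μ(3/d) for each: -1, 1.
Σ = − 2^1 + 2^3 = 6.
N = 6/3 = 2.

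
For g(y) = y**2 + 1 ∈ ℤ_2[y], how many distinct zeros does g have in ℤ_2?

1

Evaluate at each of the 2 elements of ℤ_2:
g(0) = 1; g(1) = 0 → root.
Roots: {1}.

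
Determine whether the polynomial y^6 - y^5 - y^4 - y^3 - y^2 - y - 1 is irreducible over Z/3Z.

Write h(y) = y^6 - y^5 - y^4 - y^3 - y^2 - y - 1.
Check for roots in Z/3Z: h(0) = 2; h(1) = 1; h(2) = 1.
No roots, so no linear factors.
Monic irreducibles of degree 2 over GF(3): y^2 + 1, y^2 + y - 1, y^2 - y - 1.
None of them divide h (all give nonzero remainder).
Degree-3 irreducible divisors: test the 8 monic irreducibles of degree 3 over GF(3).
None of them divide h (all give nonzero remainder).
No irreducible factor of degree ≤ 3 exists, so h is irreducible over GF(3).

Yes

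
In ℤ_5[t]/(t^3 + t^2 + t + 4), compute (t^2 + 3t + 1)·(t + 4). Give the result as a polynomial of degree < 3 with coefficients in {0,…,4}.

t^2 + 2t

Multiply in ℤ_5[t]: (t^2 + 3t + 1)·(t + 4) = t^3 + 2t^2 + 3t + 4.
Reduce using t^3 ≡ 4t^2 + 4t + 1 (mod t^3 + t^2 + t + 4).
Reduced: t^2 + 2t.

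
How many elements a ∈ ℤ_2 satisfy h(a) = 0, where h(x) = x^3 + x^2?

2

Evaluate at each of the 2 elements of ℤ_2:
h(0) = 0 → root; h(1) = 0 → root.
Roots: {0, 1}.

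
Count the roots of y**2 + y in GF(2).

Write h(y) = y**2 + y.
Evaluate at each of the 2 elements of GF(2):
h(0) = 0 → root; h(1) = 0 → root.
Roots: {0, 1}.

2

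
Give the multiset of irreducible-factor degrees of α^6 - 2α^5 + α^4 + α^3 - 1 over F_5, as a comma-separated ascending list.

1, 1, 2, 2

Write g(α) = α^6 - 2α^5 + α^4 + α^3 - 1.
Roots in F_5: g(0) = 4; g(1) = 0 → root; g(2) = 3; g(3) = 0 → root; g(4) = 2.
Linear factors from roots: (α - 1), (α + 2).
Complete factorization: g(α) = (α + 2)·(α - 1)·(α^2 + 2)·(α^2 + 2α - 1).
Factor degrees with multiplicity: 1 + 1 + 2 + 2 = 6.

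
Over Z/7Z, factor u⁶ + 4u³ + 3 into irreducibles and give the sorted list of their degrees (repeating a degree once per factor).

1, 1, 1, 3

Write h(u) = u⁶ + 4u³ + 3.
Linear factors from roots: (u + 4), (u + 2), (u + 1).
Complete factorization: h(u) = (u + 1)·(u + 2)·(u + 4)·(u³ + 3).
Factor degrees with multiplicity: 1 + 1 + 1 + 3 = 6.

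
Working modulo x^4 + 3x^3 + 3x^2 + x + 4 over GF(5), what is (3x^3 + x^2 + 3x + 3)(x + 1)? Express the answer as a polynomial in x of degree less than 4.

Multiply in GF(5)[x]: (3x^3 + x^2 + 3x + 3)·(x + 1) = 3x^4 + 4x^3 + 4x^2 + x + 3.
Reduce using x^4 ≡ 2x^3 + 2x^2 + 4x + 1 (mod x^4 + 3x^3 + 3x^2 + x + 4).
Reduced: 3x + 1.

3x + 1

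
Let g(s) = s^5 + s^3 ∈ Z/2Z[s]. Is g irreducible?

No

Check for roots in Z/2Z: g(0) = 0 → root; g(1) = 0 → root.
g(0) = 0, so (s) divides g(s); g is reducible.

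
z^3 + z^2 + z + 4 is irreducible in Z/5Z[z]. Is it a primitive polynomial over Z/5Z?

Write f(z) = z^3 + z^2 + z + 4.
|GF(5^3)^×| = 5^3 − 1 = 124. Prime factorization: 124 = 2^2·31.
f is primitive ⇔ z has order 124 in GF(5)[z]/(f), i.e. z^(124/q) ≠ 1 for each prime q | 124.
z^(62) mod f = 1
z^(4) mod f = 2z + 4.
Since z^(62) = 1, the order of z divides 62 < 124; not primitive.

No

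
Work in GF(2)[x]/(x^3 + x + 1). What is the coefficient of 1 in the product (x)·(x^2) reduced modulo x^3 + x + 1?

Multiply in GF(2)[x]: (x)·(x^2) = x^3.
Reduce using x^3 ≡ x + 1 (mod x^3 + x + 1).
Reduced: x + 1.

1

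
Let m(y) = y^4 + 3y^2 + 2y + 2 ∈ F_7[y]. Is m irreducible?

Check for roots in F_7: m(0) = 2; m(1) = 1; m(2) = 6; m(3) = 4; m(4) = 6; m(5) = 5; m(6) = 4.
No roots, so no linear factors.
Degree-2 irreducible divisors: test the 21 monic irreducibles of degree 2 over GF(7).
None of them divide m (all give nonzero remainder).
No irreducible factor of degree ≤ 2 exists, so m is irreducible over GF(7).

Yes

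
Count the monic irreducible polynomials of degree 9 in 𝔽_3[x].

By the necklace-counting formula, N_3(9) = (1/9) Σ_{d|9} μ(9/d)·3^d.
Divisors of 9: 1, 3, 9; μ(9/d) for each: 0, -1, 1.
Σ = − 3^3 + 3^9 = 19656.
N = 19656/9 = 2184.

2184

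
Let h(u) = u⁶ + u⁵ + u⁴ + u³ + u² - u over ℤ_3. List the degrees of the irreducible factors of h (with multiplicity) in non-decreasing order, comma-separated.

Roots in ℤ_3: h(0) = 0 → root; h(1) = 1; h(2) = 2.
Linear factors from roots: (u).
Complete factorization: h(u) = (u)·(u² - u - 1)·(u³ - u² + u + 1).
Factor degrees with multiplicity: 1 + 2 + 3 = 6.

1, 2, 3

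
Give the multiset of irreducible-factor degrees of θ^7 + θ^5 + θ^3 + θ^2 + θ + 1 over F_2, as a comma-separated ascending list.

1, 1, 2, 3

Write f(θ) = θ^7 + θ^5 + θ^3 + θ^2 + θ + 1.
Roots in F_2: f(0) = 1; f(1) = 0 → root.
Linear factors from roots: (θ + 1).
Complete factorization: f(θ) = (θ + 1)^2·(θ^2 + θ + 1)·(θ^3 + θ^2 + 1).
Factor degrees with multiplicity: 1 + 1 + 2 + 3 = 7.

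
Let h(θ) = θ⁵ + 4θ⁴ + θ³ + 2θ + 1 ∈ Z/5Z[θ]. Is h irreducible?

Yes

Check for roots in Z/5Z: h(0) = 1; h(1) = 4; h(2) = 4; h(3) = 1; h(4) = 1.
No roots, so no linear factors.
Degree-2 irreducible divisors: test the 10 monic irreducibles of degree 2 over GF(5).
None of them divide h (all give nonzero remainder).
No irreducible factor of degree ≤ 2 exists, so h is irreducible over GF(5).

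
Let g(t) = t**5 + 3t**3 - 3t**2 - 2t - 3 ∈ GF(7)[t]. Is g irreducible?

Check for roots in GF(7): g(0) = 4; g(1) = 3; g(2) = 2; g(3) = 1; g(4) = 2; g(5) = 3; g(6) = 6.
No roots, so no linear factors.
Degree-2 irreducible divisors: test the 21 monic irreducibles of degree 2 over GF(7).
None of them divide g (all give nonzero remainder).
No irreducible factor of degree ≤ 2 exists, so g is irreducible over GF(7).

Yes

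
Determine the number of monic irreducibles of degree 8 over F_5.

x^(5^8) − x is the product of all monic irreducibles of degree dividing 8; Möbius inversion gives N = (1/8) Σ μ(8/d)·5^d.
Divisors of 8: 1, 2, 4, 8; μ(8/d) for each: 0, 0, -1, 1.
Σ = − 5^4 + 5^8 = 390000.
N = 390000/8 = 48750.

48750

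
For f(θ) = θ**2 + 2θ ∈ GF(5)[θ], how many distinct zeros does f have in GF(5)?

Evaluate at each of the 5 elements of GF(5):
f(0) = 0 → root; f(1) = 3; f(2) = 3; f(3) = 0 → root; f(4) = 4.
Roots: {0, 3}.

2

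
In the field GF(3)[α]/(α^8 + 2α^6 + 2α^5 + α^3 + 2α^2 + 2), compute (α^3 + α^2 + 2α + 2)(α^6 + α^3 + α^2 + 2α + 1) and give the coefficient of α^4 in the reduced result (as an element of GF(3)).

Multiply in GF(3)[α]: (α^3 + α^2 + 2α + 2)·(α^6 + α^3 + α^2 + 2α + 1) = α^9 + α^8 + 2α^7 + 2α^5 + 2α^4 + α^3 + α^2 + 2.
Reduce using α^8 ≡ α^6 + α^5 + 2α^3 + α^2 + 1 (mod α^8 + 2α^6 + 2α^5 + α^3 + 2α^2 + 2).
Reduced: 2α^6 + α^4 + α^3 + 2α^2 + α.

1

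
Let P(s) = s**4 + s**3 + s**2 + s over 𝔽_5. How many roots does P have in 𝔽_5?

4

Evaluate at each of the 5 elements of 𝔽_5:
P(0) = 0 → root; P(1) = 4; P(2) = 0 → root; P(3) = 0 → root; P(4) = 0 → root.
Roots: {0, 2, 3, 4}.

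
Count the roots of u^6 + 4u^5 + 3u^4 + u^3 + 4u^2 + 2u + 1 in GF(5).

Write g(u) = u^6 + 4u^5 + 3u^4 + u^3 + 4u^2 + 2u + 1.
Evaluate at each of the 5 elements of GF(5):
g(0) = 1; g(1) = 1; g(2) = 4; g(3) = 4; g(4) = 2.
No element is a root.

0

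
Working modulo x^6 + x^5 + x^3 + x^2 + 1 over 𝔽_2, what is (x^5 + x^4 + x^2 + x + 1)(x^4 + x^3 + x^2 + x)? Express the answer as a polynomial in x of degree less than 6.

Multiply in 𝔽_2[x]: (x^5 + x^4 + x^2 + x + 1)·(x^4 + x^3 + x^2 + x) = x^9 + x^6 + x^5 + x^4 + x^3 + x.
Reduce using x^6 ≡ x^5 + x^3 + x^2 + 1 (mod x^6 + x^5 + x^3 + x^2 + 1).
Reduced: x^4 + 1.

x^4 + 1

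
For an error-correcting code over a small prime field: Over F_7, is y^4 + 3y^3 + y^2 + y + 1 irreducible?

No

Write m(y) = y^4 + 3y^3 + y^2 + y + 1.
Check for roots in F_7: m(0) = 1; m(1) = 0 → root; m(2) = 5; m(3) = 0 → root; m(4) = 0 → root; m(5) = 2; m(6) = 6.
m(1) = 0, so (y − 1) divides m(y); m is reducible.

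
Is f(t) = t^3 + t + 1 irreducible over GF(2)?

Check for roots in GF(2): f(0) = 1; f(1) = 1.
No roots. A degree-3 polynomial over a field with no linear factor is irreducible.

Yes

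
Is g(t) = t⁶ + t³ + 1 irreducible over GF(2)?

Yes

Check for roots in GF(2): g(0) = 1; g(1) = 1.
No roots, so no linear factors.
Monic irreducibles of degree 2 over GF(2): t² + t + 1.
None of them divide g (all give nonzero remainder).
Monic irreducibles of degree 3 over GF(2): t³ + t + 1, t³ + t² + 1.
None of them divide g (all give nonzero remainder).
No irreducible factor of degree ≤ 3 exists, so g is irreducible over GF(2).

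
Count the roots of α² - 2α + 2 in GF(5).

2

Write g(α) = α² - 2α + 2.
Evaluate at each of the 5 elements of GF(5):
g(0) = 2; g(1) = 1; g(2) = 2; g(3) = 0 → root; g(4) = 0 → root.
Roots: {3, 4}.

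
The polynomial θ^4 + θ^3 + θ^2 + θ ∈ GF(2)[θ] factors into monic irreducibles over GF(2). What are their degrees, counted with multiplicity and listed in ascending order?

1, 1, 1, 1

Write g(θ) = θ^4 + θ^3 + θ^2 + θ.
Roots in GF(2): g(0) = 0 → root; g(1) = 0 → root.
Linear factors from roots: (θ), (θ + 1).
Complete factorization: g(θ) = (θ)·(θ + 1)^3.
Factor degrees with multiplicity: 1 + 1 + 1 + 1 = 4.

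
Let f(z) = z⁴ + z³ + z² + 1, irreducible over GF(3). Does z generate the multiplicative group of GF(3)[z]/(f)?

|GF(3^4)^×| = 3^4 − 1 = 80. Prime factorization: 80 = 2^4·5.
f is primitive ⇔ z has order 80 in GF(3)[z]/(f), i.e. z^(80/q) ≠ 1 for each prime q | 80.
z^(40) mod f = 1
z^(16) mod f = 2z³ + z² + z.
Since z^(40) = 1, the order of z divides 40 < 80; not primitive.

No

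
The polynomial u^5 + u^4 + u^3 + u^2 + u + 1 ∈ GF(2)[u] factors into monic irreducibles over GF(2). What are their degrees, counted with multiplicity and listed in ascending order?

1, 2, 2

Write h(u) = u^5 + u^4 + u^3 + u^2 + u + 1.
Roots in GF(2): h(0) = 1; h(1) = 0 → root.
Linear factors from roots: (u + 1).
Complete factorization: h(u) = (u + 1)·(u^2 + u + 1)^2.
Factor degrees with multiplicity: 1 + 2 + 2 = 5.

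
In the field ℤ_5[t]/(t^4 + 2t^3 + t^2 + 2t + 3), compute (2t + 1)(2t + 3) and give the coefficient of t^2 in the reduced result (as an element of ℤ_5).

4

Multiply in ℤ_5[t]: (2t + 1)·(2t + 3) = 4t^2 + 3t + 3.
Reduced: 4t^2 + 3t + 3.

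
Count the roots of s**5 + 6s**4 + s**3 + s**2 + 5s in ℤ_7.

4

Write P(s) = s**5 + 6s**4 + s**3 + s**2 + 5s.
Evaluate at each of the 7 elements of ℤ_7:
P(0) = 0 → root; P(1) = 0 → root; P(2) = 3; P(3) = 3; P(4) = 0 → root; P(5) = 1; P(6) = 0 → root.
Roots: {0, 1, 4, 6}.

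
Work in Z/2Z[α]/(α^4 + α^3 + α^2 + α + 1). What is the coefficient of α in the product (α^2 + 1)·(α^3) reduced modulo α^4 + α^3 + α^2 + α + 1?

Multiply in Z/2Z[α]: (α^2 + 1)·(α^3) = α^5 + α^3.
Reduce using α^4 ≡ α^3 + α^2 + α + 1 (mod α^4 + α^3 + α^2 + α + 1).
Reduced: α^3 + 1.

0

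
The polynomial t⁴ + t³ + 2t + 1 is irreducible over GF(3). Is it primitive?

No

Write f(t) = t⁴ + t³ + 2t + 1.
|GF(3^4)^×| = 3^4 − 1 = 80. Prime factorization: 80 = 2^4·5.
f is primitive ⇔ t has order 80 in GF(3)[t]/(f), i.e. t^(80/q) ≠ 1 for each prime q | 80.
t^(40) mod f = 1
t^(16) mod f = 2t² + t + 1.
Since t^(40) = 1, the order of t divides 40 < 80; not primitive.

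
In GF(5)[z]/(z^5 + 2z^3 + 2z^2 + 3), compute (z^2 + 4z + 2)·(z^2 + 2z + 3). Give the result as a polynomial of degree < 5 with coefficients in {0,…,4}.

Multiply in GF(5)[z]: (z^2 + 4z + 2)·(z^2 + 2z + 3) = z^4 + z^3 + 3z^2 + z + 1.
Reduced: z^4 + z^3 + 3z^2 + z + 1.

z^4 + z^3 + 3z^2 + z + 1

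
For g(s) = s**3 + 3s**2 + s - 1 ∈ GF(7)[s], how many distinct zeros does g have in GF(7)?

Evaluate at each of the 7 elements of GF(7):
g(0) = 6; g(1) = 4; g(2) = 0 → root; g(3) = 0 → root; g(4) = 3; g(5) = 1; g(6) = 0 → root.
Roots: {2, 3, 6}.

3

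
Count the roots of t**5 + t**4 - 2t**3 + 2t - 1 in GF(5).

Write P(t) = t**5 + t**4 - 2t**3 + 2t - 1.
Evaluate at each of the 5 elements of GF(5):
P(0) = 4; P(1) = 1; P(2) = 0 → root; P(3) = 0 → root; P(4) = 4.
Roots: {2, 3}.

2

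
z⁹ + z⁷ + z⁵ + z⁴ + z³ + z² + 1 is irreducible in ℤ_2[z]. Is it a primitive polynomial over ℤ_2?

Write f(z) = z⁹ + z⁷ + z⁵ + z⁴ + z³ + z² + 1.
|GF(2^9)^×| = 2^9 − 1 = 511. Prime factorization: 511 = 7·73.
f is primitive ⇔ z has order 511 in GF(2)[z]/(f), i.e. z^(511/q) ≠ 1 for each prime q | 511.
z^(73) mod f = z⁷ + z⁴ + 1.
z^(7) mod f = z⁷.
None equal 1, so z has full order 511; f is primitive.

Yes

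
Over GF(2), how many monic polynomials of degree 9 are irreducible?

56

x^(2^9) − x is the product of all monic irreducibles of degree dividing 9; Möbius inversion gives N = (1/9) Σ μ(9/d)·2^d.
Divisors of 9: 1, 3, 9; μ(9/d) for each: 0, -1, 1.
Σ = − 2^3 + 2^9 = 504.
N = 504/9 = 56.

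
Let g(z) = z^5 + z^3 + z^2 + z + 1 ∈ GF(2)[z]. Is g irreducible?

Check for roots in GF(2): g(0) = 1; g(1) = 1.
No roots, so no linear factors.
Monic irreducibles of degree 2 over GF(2): z^2 + z + 1.
None of them divide g (all give nonzero remainder).
No irreducible factor of degree ≤ 2 exists, so g is irreducible over GF(2).

Yes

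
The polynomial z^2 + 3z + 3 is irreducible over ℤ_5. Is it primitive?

Write f(z) = z^2 + 3z + 3.
|GF(5^2)^×| = 5^2 − 1 = 24. Prime factorization: 24 = 2^3·3.
f is primitive ⇔ z has order 24 in GF(5)[z]/(f), i.e. z^(24/q) ≠ 1 for each prime q | 24.
z^(12) mod f = 4.
z^(8) mod f = z + 1.
None equal 1, so z has full order 24; f is primitive.

Yes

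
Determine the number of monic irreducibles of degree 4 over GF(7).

588

x^(7^4) − x is the product of all monic irreducibles of degree dividing 4; Möbius inversion gives N = (1/4) Σ μ(4/d)·7^d.
Divisors of 4: 1, 2, 4; μ(4/d) for each: 0, -1, 1.
Σ = − 7^2 + 7^4 = 2352.
N = 2352/4 = 588.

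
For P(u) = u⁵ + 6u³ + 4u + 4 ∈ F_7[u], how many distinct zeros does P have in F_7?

Evaluate at each of the 7 elements of F_7:
P(0) = 4; P(1) = 1; P(2) = 1; P(3) = 1; P(4) = 0 → root; P(5) = 0 → root; P(6) = 0 → root.
Roots: {4, 5, 6}.

3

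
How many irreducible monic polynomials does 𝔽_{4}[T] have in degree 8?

8160

Gauss's count: N_{4}(8) = (1/8) Σ_{d|8} μ(8/d)·4^d.
Divisors of 8: 1, 2, 4, 8; μ(8/d) for each: 0, 0, -1, 1.
Σ = − 4^4 + 4^8 = 65280.
N = 65280/8 = 8160.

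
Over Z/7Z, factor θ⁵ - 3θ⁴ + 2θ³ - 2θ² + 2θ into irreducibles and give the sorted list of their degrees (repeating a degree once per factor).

1, 1, 1, 2

Write g(θ) = θ⁵ - 3θ⁴ + 2θ³ - 2θ² + 2θ.
Linear factors from roots: (θ), (θ - 1), (θ - 3).
Complete factorization: g(θ) = (θ)·(θ - 3)·(θ - 1)·(θ² + θ + 3).
Factor degrees with multiplicity: 1 + 1 + 1 + 2 = 5.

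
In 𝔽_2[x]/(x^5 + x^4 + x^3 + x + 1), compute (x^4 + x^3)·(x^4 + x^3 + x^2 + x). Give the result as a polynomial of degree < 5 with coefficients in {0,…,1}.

x^4 + x^3 + x^2 + x + 1

Multiply in 𝔽_2[x]: (x^4 + x^3)·(x^4 + x^3 + x^2 + x) = x^8 + x^4.
Reduce using x^5 ≡ x^4 + x^3 + x + 1 (mod x^5 + x^4 + x^3 + x + 1).
Reduced: x^4 + x^3 + x^2 + x + 1.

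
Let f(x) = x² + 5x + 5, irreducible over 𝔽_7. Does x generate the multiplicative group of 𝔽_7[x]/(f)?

Yes

|GF(7^2)^×| = 7^2 − 1 = 48. Prime factorization: 48 = 2^4·3.
f is primitive ⇔ x has order 48 in GF(7)[x]/(f), i.e. x^(48/q) ≠ 1 for each prime q | 48.
x^(24) mod f = 6.
x^(16) mod f = 4.
None equal 1, so x has full order 48; f is primitive.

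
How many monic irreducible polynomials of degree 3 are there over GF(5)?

x^(5^3) − x is the product of all monic irreducibles of degree dividing 3; Möbius inversion gives N = (1/3) Σ μ(3/d)·5^d.
Divisors of 3: 1, 3; μ(3/d) for each: -1, 1.
Σ = − 5^1 + 5^3 = 120.
N = 120/3 = 40.

40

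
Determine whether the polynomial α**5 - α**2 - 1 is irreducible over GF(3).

No

Write f(α) = α**5 - α**2 - 1.
Check for roots in GF(3): f(0) = 2; f(1) = 2; f(2) = 0 → root.
f(2) = 0, so (α − 2) divides f(α); f is reducible.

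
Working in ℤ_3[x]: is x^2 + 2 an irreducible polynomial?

Write g(x) = x^2 + 2.
Check for roots in ℤ_3: g(0) = 2; g(1) = 0 → root; g(2) = 0 → root.
g(1) = 0, so (x − 1) divides g(x); g is reducible.

No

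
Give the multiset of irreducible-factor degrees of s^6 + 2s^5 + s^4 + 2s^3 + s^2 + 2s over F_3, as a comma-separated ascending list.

Write g(s) = s^6 + 2s^5 + s^4 + 2s^3 + s^2 + 2s.
Roots in F_3: g(0) = 0 → root; g(1) = 0 → root; g(2) = 0 → root.
Linear factors from roots: (s), (s + 2), (s + 1).
Complete factorization: g(s) = (s)·(s + 1)^2·(s + 2)^3.
Factor degrees with multiplicity: 1 + 1 + 1 + 1 + 1 + 1 = 6.

1, 1, 1, 1, 1, 1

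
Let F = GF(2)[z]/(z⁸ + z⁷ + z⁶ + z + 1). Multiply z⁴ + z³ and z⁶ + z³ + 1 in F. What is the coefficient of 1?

1

Multiply in GF(2)[z]: (z⁴ + z³)·(z⁶ + z³ + 1) = z¹⁰ + z⁹ + z⁷ + z⁶ + z⁴ + z³.
Reduce using z⁸ ≡ z⁷ + z⁶ + z + 1 (mod z⁸ + z⁷ + z⁶ + z + 1).
Reduced: z⁴ + z² + z + 1.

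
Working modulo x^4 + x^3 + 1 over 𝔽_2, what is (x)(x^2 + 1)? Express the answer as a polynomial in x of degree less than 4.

x^3 + x

Multiply in 𝔽_2[x]: (x)·(x^2 + 1) = x^3 + x.
Reduced: x^3 + x.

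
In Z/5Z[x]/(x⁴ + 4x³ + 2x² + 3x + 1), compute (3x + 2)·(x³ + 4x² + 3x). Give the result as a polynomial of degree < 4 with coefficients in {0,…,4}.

Multiply in Z/5Z[x]: (3x + 2)·(x³ + 4x² + 3x) = 3x⁴ + 4x³ + 2x² + x.
Reduce using x⁴ ≡ x³ + 3x² + 2x + 4 (mod x⁴ + 4x³ + 2x² + 3x + 1).
Reduced: 2x³ + x² + 2x + 2.

2x^3 + x^2 + 2x + 2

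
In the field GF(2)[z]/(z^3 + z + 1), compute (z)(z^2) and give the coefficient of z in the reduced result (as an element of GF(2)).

Multiply in GF(2)[z]: (z)·(z^2) = z^3.
Reduce using z^3 ≡ z + 1 (mod z^3 + z + 1).
Reduced: z + 1.

1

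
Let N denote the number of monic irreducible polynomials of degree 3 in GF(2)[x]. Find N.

x^(2^3) − x is the product of all monic irreducibles of degree dividing 3; Möbius inversion gives N = (1/3) Σ μ(3/d)·2^d.
Divisors of 3: 1, 3; μ(3/d) for each: -1, 1.
Σ = − 2^1 + 2^3 = 6.
N = 6/3 = 2.

2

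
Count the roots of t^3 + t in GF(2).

2

Write f(t) = t^3 + t.
Evaluate at each of the 2 elements of GF(2):
f(0) = 0 → root; f(1) = 0 → root.
Roots: {0, 1}.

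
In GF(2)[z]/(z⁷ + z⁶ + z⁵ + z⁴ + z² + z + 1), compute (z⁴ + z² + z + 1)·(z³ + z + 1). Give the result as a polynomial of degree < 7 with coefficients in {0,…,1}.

z^6 + z^5 + z^4 + z^2 + z

Multiply in GF(2)[z]: (z⁴ + z² + z + 1)·(z³ + z + 1) = z⁷ + 1.
Reduce using z⁷ ≡ z⁶ + z⁵ + z⁴ + z² + z + 1 (mod z⁷ + z⁶ + z⁵ + z⁴ + z² + z + 1).
Reduced: z⁶ + z⁵ + z⁴ + z² + z.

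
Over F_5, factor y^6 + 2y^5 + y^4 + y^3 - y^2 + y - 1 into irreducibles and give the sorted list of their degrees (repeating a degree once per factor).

6

Write h(y) = y^6 + 2y^5 + y^4 + y^3 - y^2 + y - 1.
Roots in F_5: h(0) = 4; h(1) = 4; h(2) = 4; h(3) = 1; h(4) = 1.
Complete factorization: h(y) = (y^6 + 2y^5 + y^4 + y^3 - y^2 + y - 1).
Factor degrees with multiplicity: 6 = 6.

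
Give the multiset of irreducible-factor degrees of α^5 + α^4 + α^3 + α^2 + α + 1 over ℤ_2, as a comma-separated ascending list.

1, 2, 2

Write f(α) = α^5 + α^4 + α^3 + α^2 + α + 1.
Roots in ℤ_2: f(0) = 1; f(1) = 0 → root.
Linear factors from roots: (α + 1).
Complete factorization: f(α) = (α + 1)·(α^2 + α + 1)^2.
Factor degrees with multiplicity: 1 + 2 + 2 = 5.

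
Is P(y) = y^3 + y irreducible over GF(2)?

No

Check for roots in GF(2): P(0) = 0 → root; P(1) = 0 → root.
P(0) = 0, so (y) divides P(y); P is reducible.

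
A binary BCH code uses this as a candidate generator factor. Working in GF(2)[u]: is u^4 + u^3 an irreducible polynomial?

Write m(u) = u^4 + u^3.
Check for roots in GF(2): m(0) = 0 → root; m(1) = 0 → root.
m(0) = 0, so (u) divides m(u); m is reducible.

No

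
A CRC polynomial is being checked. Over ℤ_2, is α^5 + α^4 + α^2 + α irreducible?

No

Write P(α) = α^5 + α^4 + α^2 + α.
Check for roots in ℤ_2: P(0) = 0 → root; P(1) = 0 → root.
P(0) = 0, so (α) divides P(α); P is reducible.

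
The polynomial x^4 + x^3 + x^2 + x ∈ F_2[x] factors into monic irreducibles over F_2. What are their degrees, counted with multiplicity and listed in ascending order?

1, 1, 1, 1

Write h(x) = x^4 + x^3 + x^2 + x.
Roots in F_2: h(0) = 0 → root; h(1) = 0 → root.
Linear factors from roots: (x), (x + 1).
Complete factorization: h(x) = (x)·(x + 1)^3.
Factor degrees with multiplicity: 1 + 1 + 1 + 1 = 4.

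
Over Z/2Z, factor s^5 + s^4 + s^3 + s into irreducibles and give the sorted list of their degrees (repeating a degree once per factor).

1, 1, 3

Write g(s) = s^5 + s^4 + s^3 + s.
Roots in Z/2Z: g(0) = 0 → root; g(1) = 0 → root.
Linear factors from roots: (s), (s + 1).
Complete factorization: g(s) = (s)·(s + 1)·(s^3 + s + 1).
Factor degrees with multiplicity: 1 + 1 + 3 = 5.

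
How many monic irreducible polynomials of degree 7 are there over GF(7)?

117648

By the necklace-counting formula, N_7(7) = (1/7) Σ_{d|7} μ(7/d)·7^d.
Divisors of 7: 1, 7; μ(7/d) for each: -1, 1.
Σ = − 7^1 + 7^7 = 823536.
N = 823536/7 = 117648.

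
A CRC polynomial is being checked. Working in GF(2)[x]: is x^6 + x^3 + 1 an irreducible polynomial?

Yes

Write m(x) = x^6 + x^3 + 1.
Check for roots in GF(2): m(0) = 1; m(1) = 1.
No roots, so no linear factors.
Monic irreducibles of degree 2 over GF(2): x^2 + x + 1.
None of them divide m (all give nonzero remainder).
Monic irreducibles of degree 3 over GF(2): x^3 + x + 1, x^3 + x^2 + 1.
None of them divide m (all give nonzero remainder).
No irreducible factor of degree ≤ 3 exists, so m is irreducible over GF(2).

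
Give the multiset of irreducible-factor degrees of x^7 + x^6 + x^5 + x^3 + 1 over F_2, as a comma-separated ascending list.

2, 2, 3

Write g(x) = x^7 + x^6 + x^5 + x^3 + 1.
Roots in F_2: g(0) = 1; g(1) = 1.
Complete factorization: g(x) = (x^2 + x + 1)^2·(x^3 + x^2 + 1).
Factor degrees with multiplicity: 2 + 2 + 3 = 7.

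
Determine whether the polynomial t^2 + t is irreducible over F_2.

No

Write h(t) = t^2 + t.
Check for roots in F_2: h(0) = 0 → root; h(1) = 0 → root.
h(0) = 0, so (t) divides h(t); h is reducible.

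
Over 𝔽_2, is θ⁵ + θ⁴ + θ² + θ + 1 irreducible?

Write g(θ) = θ⁵ + θ⁴ + θ² + θ + 1.
Check for roots in 𝔽_2: g(0) = 1; g(1) = 1.
No roots, so no linear factors.
Monic irreducibles of degree 2 over GF(2): θ² + θ + 1.
None of them divide g (all give nonzero remainder).
No irreducible factor of degree ≤ 2 exists, so g is irreducible over GF(2).

Yes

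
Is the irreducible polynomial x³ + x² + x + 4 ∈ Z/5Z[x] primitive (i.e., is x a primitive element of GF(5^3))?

Write f(x) = x³ + x² + x + 4.
|GF(5^3)^×| = 5^3 − 1 = 124. Prime factorization: 124 = 2^2·31.
f is primitive ⇔ x has order 124 in GF(5)[x]/(f), i.e. x^(124/q) ≠ 1 for each prime q | 124.
x^(62) mod f = 1
x^(4) mod f = 2x + 4.
Since x^(62) = 1, the order of x divides 62 < 124; not primitive.

No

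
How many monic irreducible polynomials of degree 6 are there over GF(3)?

116

By the necklace-counting formula, N_3(6) = (1/6) Σ_{d|6} μ(6/d)·3^d.
Divisors of 6: 1, 2, 3, 6; μ(6/d) for each: 1, -1, -1, 1.
Σ = 3^1 − 3^2 − 3^3 + 3^6 = 696.
N = 696/6 = 116.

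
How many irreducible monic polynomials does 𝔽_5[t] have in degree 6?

2580

Gauss's count: N_{5}(6) = (1/6) Σ_{d|6} μ(6/d)·5^d.
Divisors of 6: 1, 2, 3, 6; μ(6/d) for each: 1, -1, -1, 1.
Σ = 5^1 − 5^2 − 5^3 + 5^6 = 15480.
N = 15480/6 = 2580.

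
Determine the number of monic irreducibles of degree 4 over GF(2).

3

x^(2^4) − x is the product of all monic irreducibles of degree dividing 4; Möbius inversion gives N = (1/4) Σ μ(4/d)·2^d.
Divisors of 4: 1, 2, 4; μ(4/d) for each: 0, -1, 1.
Σ = − 2^2 + 2^4 = 12.
N = 12/4 = 3.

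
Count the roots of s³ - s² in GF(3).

2

Write f(s) = s³ - s².
Evaluate at each of the 3 elements of GF(3):
f(0) = 0 → root; f(1) = 0 → root; f(2) = 1.
Roots: {0, 1}.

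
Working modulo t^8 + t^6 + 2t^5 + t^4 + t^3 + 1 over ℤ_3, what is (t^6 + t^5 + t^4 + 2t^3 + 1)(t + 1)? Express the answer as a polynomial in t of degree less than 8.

t^7 + 2t^6 + 2t^5 + 2t^3 + t + 1

Multiply in ℤ_3[t]: (t^6 + t^5 + t^4 + 2t^3 + 1)·(t + 1) = t^7 + 2t^6 + 2t^5 + 2t^3 + t + 1.
Reduced: t^7 + 2t^6 + 2t^5 + 2t^3 + t + 1.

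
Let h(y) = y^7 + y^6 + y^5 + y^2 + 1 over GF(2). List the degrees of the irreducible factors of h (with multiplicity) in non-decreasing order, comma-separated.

Roots in GF(2): h(0) = 1; h(1) = 1.
Complete factorization: h(y) = (y^7 + y^6 + y^5 + y^2 + 1).
Factor degrees with multiplicity: 7 = 7.

7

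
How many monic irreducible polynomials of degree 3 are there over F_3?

Gauss's count: N_{3}(3) = (1/3) Σ_{d|3} μ(3/d)·3^d.
Divisors of 3: 1, 3; μ(3/d) for each: -1, 1.
Σ = − 3^1 + 3^3 = 24.
N = 24/3 = 8.

8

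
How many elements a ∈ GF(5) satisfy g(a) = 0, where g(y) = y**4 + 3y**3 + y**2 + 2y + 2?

Evaluate at each of the 5 elements of GF(5):
g(0) = 2; g(1) = 4; g(2) = 0 → root; g(3) = 4; g(4) = 4.
Roots: {2}.

1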